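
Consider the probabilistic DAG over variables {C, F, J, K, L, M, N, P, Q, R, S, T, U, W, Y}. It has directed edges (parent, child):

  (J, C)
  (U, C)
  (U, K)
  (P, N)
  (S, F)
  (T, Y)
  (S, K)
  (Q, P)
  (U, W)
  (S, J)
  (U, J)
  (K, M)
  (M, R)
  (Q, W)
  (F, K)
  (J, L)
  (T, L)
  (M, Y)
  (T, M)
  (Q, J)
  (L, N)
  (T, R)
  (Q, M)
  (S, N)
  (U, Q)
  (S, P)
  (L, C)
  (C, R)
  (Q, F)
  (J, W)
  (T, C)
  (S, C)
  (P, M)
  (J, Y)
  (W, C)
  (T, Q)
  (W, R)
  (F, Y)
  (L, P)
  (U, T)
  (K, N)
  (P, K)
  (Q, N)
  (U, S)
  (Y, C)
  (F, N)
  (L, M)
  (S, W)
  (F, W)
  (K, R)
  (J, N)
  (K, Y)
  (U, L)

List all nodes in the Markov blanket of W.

{C, F, J, K, L, M, Q, R, S, T, U, Y}

Recall MB(v) = parents ∪ children ∪ spouses, where spouses are the other parents of v's children.
W has children C, R.
Pa(W) = {F, J, Q, S, U}.
Co-parents of W (other parents of its children):
  C's other parents are J, L, S, T, U, Y.
  R's other parents are C, K, M, T.
Union: {F, J, Q, S, U} ∪ {C, R} ∪ {C, J, K, L, M, S, T, U, Y} = {C, F, J, K, L, M, Q, R, S, T, U, Y}.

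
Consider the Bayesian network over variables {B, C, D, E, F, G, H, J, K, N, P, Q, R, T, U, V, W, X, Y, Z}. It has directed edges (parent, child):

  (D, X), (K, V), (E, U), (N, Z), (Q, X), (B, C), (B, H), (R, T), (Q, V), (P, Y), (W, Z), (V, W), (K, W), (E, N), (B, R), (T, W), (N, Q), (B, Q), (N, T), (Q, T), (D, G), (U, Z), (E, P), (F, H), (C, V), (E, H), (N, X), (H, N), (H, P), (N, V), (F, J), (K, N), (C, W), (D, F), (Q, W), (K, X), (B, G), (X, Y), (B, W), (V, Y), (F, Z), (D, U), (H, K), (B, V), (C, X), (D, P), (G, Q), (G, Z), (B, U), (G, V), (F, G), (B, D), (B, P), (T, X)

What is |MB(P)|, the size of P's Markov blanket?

7

P has parents B, D, E, H.
P has child Y.
Co-parents of P (other parents of its children):
  Y also has parents V, X.
MB(P) = {B, D, E, H, V, X, Y}, which has 7 nodes.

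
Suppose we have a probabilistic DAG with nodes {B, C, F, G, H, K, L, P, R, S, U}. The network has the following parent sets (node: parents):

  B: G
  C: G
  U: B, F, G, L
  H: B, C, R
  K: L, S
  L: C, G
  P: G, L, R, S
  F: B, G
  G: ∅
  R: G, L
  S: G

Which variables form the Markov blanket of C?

Recall MB(v) = parents ∪ children ∪ spouses, where spouses are the other parents of v's children.
C has parent G.
C has children H, L.
Other parents of C's children:
  parents(L) \ {C} = {G}.
  H also has parents B, R.
Taking the union gives {B, G, H, L, R}.

{B, G, H, L, R}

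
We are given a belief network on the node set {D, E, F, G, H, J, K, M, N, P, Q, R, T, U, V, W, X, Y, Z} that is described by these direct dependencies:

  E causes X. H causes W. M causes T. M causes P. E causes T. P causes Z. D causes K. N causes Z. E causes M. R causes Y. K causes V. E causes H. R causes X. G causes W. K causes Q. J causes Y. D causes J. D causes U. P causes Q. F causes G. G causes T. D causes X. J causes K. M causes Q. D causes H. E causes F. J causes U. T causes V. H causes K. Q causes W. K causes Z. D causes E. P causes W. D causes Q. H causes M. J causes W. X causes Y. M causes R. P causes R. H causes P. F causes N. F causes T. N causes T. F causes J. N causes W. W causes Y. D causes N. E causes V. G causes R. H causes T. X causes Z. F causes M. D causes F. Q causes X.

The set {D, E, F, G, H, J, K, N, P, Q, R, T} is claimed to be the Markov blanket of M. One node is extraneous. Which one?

Recall MB(v) = parents ∪ children ∪ spouses, where spouses are the other parents of v's children.
Children of M: P, Q, R, T.
M has parents E, F, H.
Co-parents of M (other parents of its children):
  P also has parent H.
  Q also has parents D, K, P.
  R also has parents G, P.
  T also has parents E, F, G, H, N.
MB(M) = {D, E, F, G, H, K, N, P, Q, R, T}.
J is neither a parent, child, nor co-parent of M, so it does not belong.

J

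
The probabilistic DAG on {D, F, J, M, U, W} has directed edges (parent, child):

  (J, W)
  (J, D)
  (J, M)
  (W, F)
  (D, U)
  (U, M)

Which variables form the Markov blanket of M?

M's parents: J, U.
M's children: none.
With no children, M has no spouses; the co-parent set is empty.
Taking the union gives {J, U}.

{J, U}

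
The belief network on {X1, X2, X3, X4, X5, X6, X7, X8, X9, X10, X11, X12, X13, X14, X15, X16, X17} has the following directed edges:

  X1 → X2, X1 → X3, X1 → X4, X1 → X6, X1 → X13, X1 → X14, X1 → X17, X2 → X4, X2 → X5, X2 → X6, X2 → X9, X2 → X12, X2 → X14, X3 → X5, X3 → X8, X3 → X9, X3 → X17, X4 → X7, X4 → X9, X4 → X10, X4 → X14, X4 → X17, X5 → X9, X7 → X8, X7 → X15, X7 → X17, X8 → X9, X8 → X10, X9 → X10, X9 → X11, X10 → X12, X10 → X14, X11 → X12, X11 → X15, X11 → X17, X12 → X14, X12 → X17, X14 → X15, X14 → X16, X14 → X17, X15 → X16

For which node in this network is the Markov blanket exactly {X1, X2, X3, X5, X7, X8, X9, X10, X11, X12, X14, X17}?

X4

The target node must have every member of {X1, X2, X3, X5, X7, X8, X9, X10, X11, X12, X14, X17} as a parent, child, or co-parent, and no others.
Parents of X4: X1, X2; children: X7, X9, X10, X14, X17; co-parents: X1, X2, X3, X5, X7, X8, X9, X10, X11, X12, X14.
These exactly cover the given set, so the node is X4.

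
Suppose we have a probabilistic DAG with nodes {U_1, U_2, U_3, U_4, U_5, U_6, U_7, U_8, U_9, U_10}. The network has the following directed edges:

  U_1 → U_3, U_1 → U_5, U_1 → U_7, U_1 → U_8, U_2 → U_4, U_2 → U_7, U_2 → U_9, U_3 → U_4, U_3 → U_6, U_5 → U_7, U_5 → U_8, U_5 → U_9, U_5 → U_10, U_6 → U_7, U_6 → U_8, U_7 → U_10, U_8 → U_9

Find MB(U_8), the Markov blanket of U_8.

A node's Markov blanket = Pa ∪ Ch ∪ (parents of Ch other than the node itself).
Ch(U_8) = {U_9}.
Parents of U_8: U_1, U_5, U_6.
Parents of each child, excluding U_8:
  parents(U_9) \ {U_8} = {U_2, U_5}.
Union: {U_1, U_5, U_6} ∪ {U_9} ∪ {U_2, U_5} = {U_1, U_2, U_5, U_6, U_9}.

{U_1, U_2, U_5, U_6, U_9}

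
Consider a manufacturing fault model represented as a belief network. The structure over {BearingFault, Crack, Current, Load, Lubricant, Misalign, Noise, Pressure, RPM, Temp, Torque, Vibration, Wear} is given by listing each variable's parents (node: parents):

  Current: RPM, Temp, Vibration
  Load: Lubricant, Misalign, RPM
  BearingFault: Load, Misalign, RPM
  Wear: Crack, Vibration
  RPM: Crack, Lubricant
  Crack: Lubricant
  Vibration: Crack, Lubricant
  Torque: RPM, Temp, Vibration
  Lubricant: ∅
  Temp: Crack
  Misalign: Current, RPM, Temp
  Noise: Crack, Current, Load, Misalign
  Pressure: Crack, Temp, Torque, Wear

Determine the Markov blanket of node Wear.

{Crack, Pressure, Temp, Torque, Vibration}

The Markov blanket of a node is its parents, its children, and the other parents of its children.
Wear's parents: Crack, Vibration.
Wear's children: Pressure.
Co-parents of Wear (other parents of its children):
  Pressure's other parents are Crack, Temp, Torque.
So the Markov blanket of Wear is {Crack, Pressure, Temp, Torque, Vibration}.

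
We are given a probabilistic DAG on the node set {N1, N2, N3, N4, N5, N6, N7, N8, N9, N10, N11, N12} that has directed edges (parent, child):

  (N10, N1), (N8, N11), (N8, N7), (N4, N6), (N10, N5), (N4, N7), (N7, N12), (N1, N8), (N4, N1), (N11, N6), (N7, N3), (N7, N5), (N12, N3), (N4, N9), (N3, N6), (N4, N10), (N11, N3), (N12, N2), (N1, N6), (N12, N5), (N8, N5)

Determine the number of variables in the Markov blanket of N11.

7

A node's Markov blanket = Pa ∪ Ch ∪ (parents of Ch other than the node itself).
N11's children: N3, N6.
Parents of N11: N8.
Co-parents of N11 (other parents of its children):
  N3: N7, N12
  N6: N1, N3, N4
MB(N11) = {N1, N3, N4, N6, N7, N8, N12}, which has 7 nodes.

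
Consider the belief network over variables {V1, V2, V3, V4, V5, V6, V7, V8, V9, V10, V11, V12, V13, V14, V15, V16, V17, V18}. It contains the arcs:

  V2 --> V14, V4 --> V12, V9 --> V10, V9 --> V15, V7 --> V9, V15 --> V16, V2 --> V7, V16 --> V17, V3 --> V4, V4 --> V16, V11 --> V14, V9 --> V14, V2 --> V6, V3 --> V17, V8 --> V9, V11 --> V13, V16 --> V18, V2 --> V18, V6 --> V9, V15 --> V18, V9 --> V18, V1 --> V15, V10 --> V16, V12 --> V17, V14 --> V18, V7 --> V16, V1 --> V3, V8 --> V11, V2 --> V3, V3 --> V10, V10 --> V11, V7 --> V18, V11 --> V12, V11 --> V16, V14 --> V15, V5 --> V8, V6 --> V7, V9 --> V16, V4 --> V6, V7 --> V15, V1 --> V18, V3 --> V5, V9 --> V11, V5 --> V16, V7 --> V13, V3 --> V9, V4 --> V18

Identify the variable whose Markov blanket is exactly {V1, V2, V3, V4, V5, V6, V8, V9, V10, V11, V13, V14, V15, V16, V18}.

V7

The target node must have every member of {V1, V2, V3, V4, V5, V6, V8, V9, V10, V11, V13, V14, V15, V16, V18} as a parent, child, or co-parent, and no others.
Parents of V7: V2, V6; children: V9, V13, V15, V16, V18; co-parents: V1, V2, V3, V4, V5, V6, V8, V9, V10, V11, V14, V15, V16.
These exactly cover the given set, so the node is V7.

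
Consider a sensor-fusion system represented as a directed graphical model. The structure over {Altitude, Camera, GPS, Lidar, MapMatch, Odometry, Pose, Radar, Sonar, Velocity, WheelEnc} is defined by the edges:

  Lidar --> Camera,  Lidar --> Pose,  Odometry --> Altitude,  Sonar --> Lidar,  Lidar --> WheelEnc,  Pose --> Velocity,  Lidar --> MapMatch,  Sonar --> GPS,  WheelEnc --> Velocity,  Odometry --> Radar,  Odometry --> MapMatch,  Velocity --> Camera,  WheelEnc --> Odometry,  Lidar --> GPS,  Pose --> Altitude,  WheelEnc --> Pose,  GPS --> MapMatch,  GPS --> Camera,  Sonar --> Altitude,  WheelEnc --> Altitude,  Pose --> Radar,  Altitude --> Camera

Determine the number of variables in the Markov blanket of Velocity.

A node's Markov blanket = Pa ∪ Ch ∪ (parents of Ch other than the node itself).
Velocity's parents: Pose, WheelEnc.
Velocity has child Camera.
Parents of each child, excluding Velocity:
  Camera's other parents are Altitude, GPS, Lidar.
MB(Velocity) = {Altitude, Camera, GPS, Lidar, Pose, WheelEnc}, which has 6 nodes.

6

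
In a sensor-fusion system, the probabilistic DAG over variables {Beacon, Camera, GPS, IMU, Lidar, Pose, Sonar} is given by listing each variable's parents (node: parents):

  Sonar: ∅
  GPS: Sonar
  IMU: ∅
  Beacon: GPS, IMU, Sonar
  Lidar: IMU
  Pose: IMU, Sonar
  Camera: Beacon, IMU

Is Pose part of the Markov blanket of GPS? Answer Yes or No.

No

The Markov blanket of a node is its parents, its children, and the other parents of its children.
Pa(GPS) = {Sonar}.
Children of GPS: Beacon.
Co-parents of GPS (other parents of its children):
  parents(Beacon) \ {GPS} = {IMU, Sonar}.
MB(GPS) = {Beacon, IMU, Sonar}; Pose is not in this set.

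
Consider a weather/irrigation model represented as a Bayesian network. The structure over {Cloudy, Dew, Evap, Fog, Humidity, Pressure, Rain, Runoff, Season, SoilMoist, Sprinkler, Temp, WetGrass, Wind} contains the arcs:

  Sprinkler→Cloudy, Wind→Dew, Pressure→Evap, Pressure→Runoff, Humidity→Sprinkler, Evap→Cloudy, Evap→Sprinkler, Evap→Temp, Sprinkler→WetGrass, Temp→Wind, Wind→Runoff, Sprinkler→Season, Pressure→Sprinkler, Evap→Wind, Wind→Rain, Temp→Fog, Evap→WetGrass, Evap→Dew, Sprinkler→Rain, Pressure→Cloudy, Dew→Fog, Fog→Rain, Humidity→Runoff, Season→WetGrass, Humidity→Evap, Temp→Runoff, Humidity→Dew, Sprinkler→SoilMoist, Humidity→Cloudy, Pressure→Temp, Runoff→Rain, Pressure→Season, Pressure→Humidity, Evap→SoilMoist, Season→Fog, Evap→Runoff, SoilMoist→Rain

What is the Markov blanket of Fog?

By definition, MB(Fog) is built from Fog's parents, Fog's children, and the co-parents of Fog.
Fog has child Rain.
Pa(Fog) = {Dew, Season, Temp}.
Other parents of Fog's children:
  Rain's other parents are Runoff, SoilMoist, Sprinkler, Wind.
Taking the union gives {Dew, Rain, Runoff, Season, SoilMoist, Sprinkler, Temp, Wind}.

{Dew, Rain, Runoff, Season, SoilMoist, Sprinkler, Temp, Wind}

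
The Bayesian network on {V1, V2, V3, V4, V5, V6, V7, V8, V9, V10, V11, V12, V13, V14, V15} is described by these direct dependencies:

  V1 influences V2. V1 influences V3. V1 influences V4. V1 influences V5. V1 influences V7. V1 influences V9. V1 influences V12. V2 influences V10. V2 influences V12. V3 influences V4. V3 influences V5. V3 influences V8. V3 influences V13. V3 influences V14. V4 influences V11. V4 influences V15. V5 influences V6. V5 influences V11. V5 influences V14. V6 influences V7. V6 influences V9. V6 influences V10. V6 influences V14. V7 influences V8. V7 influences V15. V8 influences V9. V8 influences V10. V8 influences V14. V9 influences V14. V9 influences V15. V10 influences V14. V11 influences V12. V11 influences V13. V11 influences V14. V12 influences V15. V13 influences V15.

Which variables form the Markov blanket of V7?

Recall MB(v) = parents ∪ children ∪ spouses, where spouses are the other parents of v's children.
Children of V7: V8, V15.
V7's parents: V1, V6.
Parents of each child, excluding V7:
  parents(V8) \ {V7} = {V3}.
  parents(V15) \ {V7} = {V4, V9, V12, V13}.
MB(V7) = {V1, V3, V4, V6, V8, V9, V12, V13, V15}.

{V1, V3, V4, V6, V8, V9, V12, V13, V15}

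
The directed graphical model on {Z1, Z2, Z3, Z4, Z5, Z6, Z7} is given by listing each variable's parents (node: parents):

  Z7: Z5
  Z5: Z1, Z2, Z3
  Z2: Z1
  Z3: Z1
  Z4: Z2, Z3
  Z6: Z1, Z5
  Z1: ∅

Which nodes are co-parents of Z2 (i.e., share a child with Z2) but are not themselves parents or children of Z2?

{Z3}

Children of Z2: Z4, Z5.
  parents(Z4) \ {Z2} = {Z3}.
  Z5 also has parents Z1, Z3.
Excluding nodes already adjacent to Z2 (Z1, Z4, Z5), the co-parent-only contribution is {Z3}.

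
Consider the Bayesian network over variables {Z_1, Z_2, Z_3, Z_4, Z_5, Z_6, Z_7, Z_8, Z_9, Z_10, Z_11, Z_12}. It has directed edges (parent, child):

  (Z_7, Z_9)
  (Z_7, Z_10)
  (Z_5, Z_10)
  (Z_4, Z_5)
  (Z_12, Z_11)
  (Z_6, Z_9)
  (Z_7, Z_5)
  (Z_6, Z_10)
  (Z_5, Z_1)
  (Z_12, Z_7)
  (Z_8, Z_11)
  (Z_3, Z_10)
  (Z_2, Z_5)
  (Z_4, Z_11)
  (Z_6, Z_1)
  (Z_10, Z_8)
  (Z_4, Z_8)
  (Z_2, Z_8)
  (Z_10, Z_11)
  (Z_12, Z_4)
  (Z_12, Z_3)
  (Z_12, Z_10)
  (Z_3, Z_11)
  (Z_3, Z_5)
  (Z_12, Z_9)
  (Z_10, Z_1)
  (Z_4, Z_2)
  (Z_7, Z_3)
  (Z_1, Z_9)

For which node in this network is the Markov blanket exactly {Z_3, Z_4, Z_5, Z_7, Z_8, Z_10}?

The target node must have every member of {Z_3, Z_4, Z_5, Z_7, Z_8, Z_10} as a parent, child, or co-parent, and no others.
Parents of Z_2: Z_4; children: Z_5, Z_8; co-parents: Z_3, Z_4, Z_7, Z_10.
These exactly cover the given set, so the node is Z_2.

Z_2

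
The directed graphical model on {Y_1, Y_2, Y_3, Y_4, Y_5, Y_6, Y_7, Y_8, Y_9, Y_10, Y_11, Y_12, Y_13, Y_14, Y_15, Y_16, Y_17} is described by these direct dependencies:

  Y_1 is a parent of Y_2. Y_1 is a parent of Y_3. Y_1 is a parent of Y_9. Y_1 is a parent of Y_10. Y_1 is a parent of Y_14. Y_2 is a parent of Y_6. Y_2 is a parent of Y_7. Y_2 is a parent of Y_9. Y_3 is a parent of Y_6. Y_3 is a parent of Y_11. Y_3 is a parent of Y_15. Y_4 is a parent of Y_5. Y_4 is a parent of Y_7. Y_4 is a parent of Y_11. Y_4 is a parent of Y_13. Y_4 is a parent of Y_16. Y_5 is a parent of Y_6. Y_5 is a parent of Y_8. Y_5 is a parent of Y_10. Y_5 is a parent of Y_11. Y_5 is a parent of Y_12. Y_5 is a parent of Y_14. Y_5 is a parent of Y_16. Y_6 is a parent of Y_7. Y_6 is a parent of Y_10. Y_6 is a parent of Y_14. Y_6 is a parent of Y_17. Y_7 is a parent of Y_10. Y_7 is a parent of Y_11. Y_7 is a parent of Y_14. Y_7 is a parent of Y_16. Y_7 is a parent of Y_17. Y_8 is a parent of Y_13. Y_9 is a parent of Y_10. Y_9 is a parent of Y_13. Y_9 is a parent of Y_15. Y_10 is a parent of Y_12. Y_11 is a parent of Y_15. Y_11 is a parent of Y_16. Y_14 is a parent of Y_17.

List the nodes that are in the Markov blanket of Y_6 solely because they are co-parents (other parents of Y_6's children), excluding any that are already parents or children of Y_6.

{Y_1, Y_4, Y_9}

Children of Y_6: Y_7, Y_10, Y_14, Y_17.
  parents(Y_7) \ {Y_6} = {Y_2, Y_4}.
  Y_10 also has parents Y_1, Y_5, Y_7, Y_9.
  Y_14's other parents are Y_1, Y_5, Y_7.
  Y_17 also has parents Y_7, Y_14.
Excluding nodes already adjacent to Y_6 (Y_2, Y_3, Y_5, Y_7, Y_10, Y_14, Y_17), the co-parent-only contribution is {Y_1, Y_4, Y_9}.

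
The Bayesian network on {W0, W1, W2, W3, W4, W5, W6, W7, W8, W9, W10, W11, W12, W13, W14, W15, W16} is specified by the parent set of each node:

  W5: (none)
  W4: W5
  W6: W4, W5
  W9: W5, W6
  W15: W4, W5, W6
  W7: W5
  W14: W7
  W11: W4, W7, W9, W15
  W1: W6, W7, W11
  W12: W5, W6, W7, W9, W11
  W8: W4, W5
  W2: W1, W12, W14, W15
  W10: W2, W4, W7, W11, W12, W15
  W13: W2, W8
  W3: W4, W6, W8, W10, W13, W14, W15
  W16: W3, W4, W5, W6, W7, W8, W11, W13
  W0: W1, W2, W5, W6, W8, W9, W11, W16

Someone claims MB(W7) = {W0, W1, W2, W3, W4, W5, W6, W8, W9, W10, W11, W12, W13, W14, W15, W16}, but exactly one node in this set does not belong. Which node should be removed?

The Markov blanket of a node is its parents, its children, and the other parents of its children.
Pa(W7) = {W5}.
Children of W7: W1, W10, W11, W12, W14, W16.
Other parents of W7's children:
  W14 has no other parent.
  W11 also has parents W4, W9, W15.
  parents(W1) \ {W7} = {W6, W11}.
  W12 also has parents W5, W6, W9, W11.
  W10's other parents are W2, W4, W11, W12, W15.
  parents(W16) \ {W7} = {W3, W4, W5, W6, W8, W11, W13}.
MB(W7) = {W1, W2, W3, W4, W5, W6, W8, W9, W10, W11, W12, W13, W14, W15, W16}.
W0 is neither a parent, child, nor co-parent of W7, so it does not belong.

W0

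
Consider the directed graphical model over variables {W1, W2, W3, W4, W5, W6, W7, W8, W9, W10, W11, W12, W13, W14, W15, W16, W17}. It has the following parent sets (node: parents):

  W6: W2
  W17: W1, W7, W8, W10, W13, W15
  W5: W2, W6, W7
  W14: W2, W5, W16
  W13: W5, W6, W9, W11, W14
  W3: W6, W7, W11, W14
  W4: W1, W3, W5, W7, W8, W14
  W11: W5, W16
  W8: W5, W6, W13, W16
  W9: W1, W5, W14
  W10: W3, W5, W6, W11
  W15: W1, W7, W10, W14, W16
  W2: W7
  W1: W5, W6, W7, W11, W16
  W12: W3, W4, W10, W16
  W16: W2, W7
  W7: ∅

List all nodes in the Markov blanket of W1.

{W3, W4, W5, W6, W7, W8, W9, W10, W11, W13, W14, W15, W16, W17}

Children of W1: W4, W9, W15, W17.
W1 has parents W5, W6, W7, W11, W16.
For each child, the remaining parents (spouses of W1):
  W9's other parents are W5, W14.
  W15's other parents are W7, W10, W14, W16.
  W4 also has parents W3, W5, W7, W8, W14.
  W17's other parents are W7, W8, W10, W13, W15.
Taking the union gives {W3, W4, W5, W6, W7, W8, W9, W10, W11, W13, W14, W15, W16, W17}.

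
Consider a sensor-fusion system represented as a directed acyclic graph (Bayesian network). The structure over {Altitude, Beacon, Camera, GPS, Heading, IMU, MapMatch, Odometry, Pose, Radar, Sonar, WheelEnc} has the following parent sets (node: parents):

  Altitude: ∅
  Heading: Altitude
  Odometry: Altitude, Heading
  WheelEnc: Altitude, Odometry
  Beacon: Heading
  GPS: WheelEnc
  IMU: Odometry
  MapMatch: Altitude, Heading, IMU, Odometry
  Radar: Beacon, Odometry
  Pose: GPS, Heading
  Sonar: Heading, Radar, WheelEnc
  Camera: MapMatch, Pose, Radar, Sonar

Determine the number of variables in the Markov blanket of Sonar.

Sonar has parents Heading, Radar, WheelEnc.
Ch(Sonar) = {Camera}.
For each child, the remaining parents (spouses of Sonar):
  parents(Camera) \ {Sonar} = {MapMatch, Pose, Radar}.
MB(Sonar) = {Camera, Heading, MapMatch, Pose, Radar, WheelEnc}, which has 6 nodes.

6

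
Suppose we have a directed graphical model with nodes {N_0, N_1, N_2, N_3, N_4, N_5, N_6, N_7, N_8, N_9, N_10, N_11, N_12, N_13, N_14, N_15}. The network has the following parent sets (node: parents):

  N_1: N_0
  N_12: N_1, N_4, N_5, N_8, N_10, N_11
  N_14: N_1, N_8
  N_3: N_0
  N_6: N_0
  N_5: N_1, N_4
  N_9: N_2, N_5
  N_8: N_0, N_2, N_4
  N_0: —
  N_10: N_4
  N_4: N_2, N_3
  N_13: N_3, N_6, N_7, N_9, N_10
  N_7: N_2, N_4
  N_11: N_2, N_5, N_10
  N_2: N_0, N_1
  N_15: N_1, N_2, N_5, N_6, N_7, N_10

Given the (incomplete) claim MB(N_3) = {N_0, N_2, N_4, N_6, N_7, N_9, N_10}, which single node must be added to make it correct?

N_13

N_3 has parent N_0.
Children of N_3: N_4, N_13.
Other parents of N_3's children:
  parents(N_4) \ {N_3} = {N_2}.
  parents(N_13) \ {N_3} = {N_6, N_7, N_9, N_10}.
MB(N_3) = {N_0, N_2, N_4, N_6, N_7, N_9, N_10, N_13}.
Comparing with the claimed set, N_13 is missing.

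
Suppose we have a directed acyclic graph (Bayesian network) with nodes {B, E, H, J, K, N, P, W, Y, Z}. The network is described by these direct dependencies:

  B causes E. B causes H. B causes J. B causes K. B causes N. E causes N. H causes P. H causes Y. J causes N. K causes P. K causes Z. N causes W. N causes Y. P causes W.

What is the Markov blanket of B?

B's parents: none.
B's children: E, H, J, K, N.
Other parents of B's children:
  E has no other parent.
  H has no other parent.
  J: no additional parents.
  K has no other parent.
  parents(N) \ {B} = {E, J}.
So the Markov blanket of B is {E, H, J, K, N}.

{E, H, J, K, N}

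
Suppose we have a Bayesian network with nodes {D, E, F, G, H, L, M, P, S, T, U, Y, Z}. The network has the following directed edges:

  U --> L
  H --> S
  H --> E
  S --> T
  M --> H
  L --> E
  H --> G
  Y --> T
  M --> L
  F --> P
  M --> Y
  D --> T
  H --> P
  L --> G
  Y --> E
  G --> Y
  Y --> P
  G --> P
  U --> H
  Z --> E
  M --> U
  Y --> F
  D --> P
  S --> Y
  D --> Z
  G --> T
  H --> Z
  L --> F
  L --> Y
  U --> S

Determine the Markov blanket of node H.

{D, E, F, G, L, M, P, S, U, Y, Z}

A node's Markov blanket = Pa ∪ Ch ∪ (parents of Ch other than the node itself).
Pa(H) = {M, U}.
Children of H: E, G, P, S, Z.
Other parents of H's children:
  parents(S) \ {H} = {U}.
  G also has parent L.
  parents(Z) \ {H} = {D}.
  P's other parents are D, F, G, Y.
  E's other parents are L, Y, Z.
MB(H) = {D, E, F, G, L, M, P, S, U, Y, Z}.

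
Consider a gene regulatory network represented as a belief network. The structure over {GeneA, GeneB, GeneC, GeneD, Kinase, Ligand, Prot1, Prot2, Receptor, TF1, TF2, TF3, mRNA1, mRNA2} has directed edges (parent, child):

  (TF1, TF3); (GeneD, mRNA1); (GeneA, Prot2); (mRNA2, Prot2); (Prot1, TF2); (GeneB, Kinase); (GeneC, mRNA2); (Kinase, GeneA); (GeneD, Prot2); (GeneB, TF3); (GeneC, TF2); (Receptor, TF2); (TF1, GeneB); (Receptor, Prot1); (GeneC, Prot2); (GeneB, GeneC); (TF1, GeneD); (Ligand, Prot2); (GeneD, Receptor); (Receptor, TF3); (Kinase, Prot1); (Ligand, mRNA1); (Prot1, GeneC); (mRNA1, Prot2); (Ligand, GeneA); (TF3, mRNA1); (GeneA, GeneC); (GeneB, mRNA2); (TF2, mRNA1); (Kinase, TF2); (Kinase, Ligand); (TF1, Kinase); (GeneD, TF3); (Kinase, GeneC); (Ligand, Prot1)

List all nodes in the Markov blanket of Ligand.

Ligand has parent Kinase.
Ligand's children: GeneA, Prot1, Prot2, mRNA1.
For each child, the remaining parents (spouses of Ligand):
  GeneA: Kinase
  Prot1: Kinase, Receptor
  mRNA1: GeneD, TF2, TF3
  Prot2: GeneA, GeneC, GeneD, mRNA1, mRNA2
So the Markov blanket of Ligand is {GeneA, GeneC, GeneD, Kinase, Prot1, Prot2, Receptor, TF2, TF3, mRNA1, mRNA2}.

{GeneA, GeneC, GeneD, Kinase, Prot1, Prot2, Receptor, TF2, TF3, mRNA1, mRNA2}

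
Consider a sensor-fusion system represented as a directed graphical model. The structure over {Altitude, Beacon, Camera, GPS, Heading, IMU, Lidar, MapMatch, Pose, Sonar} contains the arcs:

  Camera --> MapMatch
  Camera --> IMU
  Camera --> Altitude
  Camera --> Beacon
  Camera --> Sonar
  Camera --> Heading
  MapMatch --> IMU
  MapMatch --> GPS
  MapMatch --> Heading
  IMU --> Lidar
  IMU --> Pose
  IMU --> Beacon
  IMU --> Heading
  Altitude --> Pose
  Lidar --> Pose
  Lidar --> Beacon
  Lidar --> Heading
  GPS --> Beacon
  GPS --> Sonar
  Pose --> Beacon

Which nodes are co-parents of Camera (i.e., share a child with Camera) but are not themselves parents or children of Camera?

{GPS, Lidar, Pose}

Children of Camera: Altitude, Beacon, Heading, IMU, MapMatch, Sonar.
  MapMatch has no other parent.
  parents(IMU) \ {Camera} = {MapMatch}.
  Altitude: no additional parents.
  Beacon's other parents are GPS, IMU, Lidar, Pose.
  parents(Sonar) \ {Camera} = {GPS}.
  Heading also has parents IMU, Lidar, MapMatch.
Excluding nodes already adjacent to Camera (Altitude, Beacon, Heading, IMU, MapMatch, Sonar), the co-parent-only contribution is {GPS, Lidar, Pose}.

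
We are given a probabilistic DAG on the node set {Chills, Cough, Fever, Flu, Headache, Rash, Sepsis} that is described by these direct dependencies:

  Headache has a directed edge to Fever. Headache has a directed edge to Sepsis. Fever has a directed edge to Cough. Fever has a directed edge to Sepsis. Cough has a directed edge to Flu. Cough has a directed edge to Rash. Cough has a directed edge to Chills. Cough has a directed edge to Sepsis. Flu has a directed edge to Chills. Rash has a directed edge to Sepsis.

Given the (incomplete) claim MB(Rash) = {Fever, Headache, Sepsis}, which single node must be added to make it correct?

A node's Markov blanket = Pa ∪ Ch ∪ (parents of Ch other than the node itself).
Pa(Rash) = {Cough}.
Children of Rash: Sepsis.
Parents of each child, excluding Rash:
  Sepsis also has parents Cough, Fever, Headache.
MB(Rash) = {Cough, Fever, Headache, Sepsis}.
Comparing with the claimed set, Cough is missing.

Cough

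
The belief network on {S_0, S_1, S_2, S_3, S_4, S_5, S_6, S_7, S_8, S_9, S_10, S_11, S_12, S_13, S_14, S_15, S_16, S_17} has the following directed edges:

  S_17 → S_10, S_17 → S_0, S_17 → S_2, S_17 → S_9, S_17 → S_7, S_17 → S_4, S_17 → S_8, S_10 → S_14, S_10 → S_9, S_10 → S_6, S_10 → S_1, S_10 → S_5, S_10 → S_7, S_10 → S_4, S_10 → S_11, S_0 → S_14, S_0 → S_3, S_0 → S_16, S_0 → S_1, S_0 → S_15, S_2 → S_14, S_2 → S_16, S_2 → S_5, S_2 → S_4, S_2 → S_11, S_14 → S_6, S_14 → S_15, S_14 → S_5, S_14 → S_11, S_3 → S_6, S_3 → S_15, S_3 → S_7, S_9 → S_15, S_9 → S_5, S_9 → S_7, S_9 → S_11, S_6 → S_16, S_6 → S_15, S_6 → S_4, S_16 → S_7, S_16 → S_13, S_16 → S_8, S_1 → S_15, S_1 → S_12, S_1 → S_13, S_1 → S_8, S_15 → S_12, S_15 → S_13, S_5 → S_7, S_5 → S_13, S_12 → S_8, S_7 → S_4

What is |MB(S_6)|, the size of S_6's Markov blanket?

12

Pa(S_6) = {S_3, S_10, S_14}.
S_6's children: S_4, S_15, S_16.
Co-parents of S_6 (other parents of its children):
  S_16's other parents are S_0, S_2.
  parents(S_15) \ {S_6} = {S_0, S_1, S_3, S_9, S_14}.
  parents(S_4) \ {S_6} = {S_2, S_7, S_10, S_17}.
MB(S_6) = {S_0, S_1, S_2, S_3, S_4, S_7, S_9, S_10, S_14, S_15, S_16, S_17}, which has 12 nodes.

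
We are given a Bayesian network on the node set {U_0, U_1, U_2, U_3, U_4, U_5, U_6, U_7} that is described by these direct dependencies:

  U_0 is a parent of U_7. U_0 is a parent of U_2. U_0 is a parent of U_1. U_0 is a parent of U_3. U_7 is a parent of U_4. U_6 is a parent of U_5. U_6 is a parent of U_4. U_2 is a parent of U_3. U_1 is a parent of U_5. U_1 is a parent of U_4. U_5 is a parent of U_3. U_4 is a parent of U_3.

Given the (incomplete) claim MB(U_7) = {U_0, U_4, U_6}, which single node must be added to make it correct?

By definition, MB(U_7) is built from U_7's parents, U_7's children, and the co-parents of U_7.
Children of U_7: U_4.
U_7's parents: U_0.
Co-parents of U_7 (other parents of its children):
  parents(U_4) \ {U_7} = {U_1, U_6}.
MB(U_7) = {U_0, U_1, U_4, U_6}.
Comparing with the claimed set, U_1 is missing.

U_1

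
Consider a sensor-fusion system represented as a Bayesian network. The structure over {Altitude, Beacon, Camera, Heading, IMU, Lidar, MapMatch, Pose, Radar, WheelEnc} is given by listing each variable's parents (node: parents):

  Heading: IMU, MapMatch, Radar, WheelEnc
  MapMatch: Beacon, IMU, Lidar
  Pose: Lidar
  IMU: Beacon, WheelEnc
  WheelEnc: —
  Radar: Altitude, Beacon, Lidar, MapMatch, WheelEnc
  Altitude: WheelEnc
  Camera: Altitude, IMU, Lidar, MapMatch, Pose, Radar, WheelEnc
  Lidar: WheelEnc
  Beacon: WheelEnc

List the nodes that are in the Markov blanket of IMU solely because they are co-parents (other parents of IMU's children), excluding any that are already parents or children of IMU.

Children of IMU: Camera, Heading, MapMatch.
  MapMatch also has parents Beacon, Lidar.
  Camera's other parents are Altitude, Lidar, MapMatch, Pose, Radar, WheelEnc.
  Heading also has parents MapMatch, Radar, WheelEnc.
Excluding nodes already adjacent to IMU (Beacon, Camera, Heading, MapMatch, WheelEnc), the co-parent-only contribution is {Altitude, Lidar, Pose, Radar}.

{Altitude, Lidar, Pose, Radar}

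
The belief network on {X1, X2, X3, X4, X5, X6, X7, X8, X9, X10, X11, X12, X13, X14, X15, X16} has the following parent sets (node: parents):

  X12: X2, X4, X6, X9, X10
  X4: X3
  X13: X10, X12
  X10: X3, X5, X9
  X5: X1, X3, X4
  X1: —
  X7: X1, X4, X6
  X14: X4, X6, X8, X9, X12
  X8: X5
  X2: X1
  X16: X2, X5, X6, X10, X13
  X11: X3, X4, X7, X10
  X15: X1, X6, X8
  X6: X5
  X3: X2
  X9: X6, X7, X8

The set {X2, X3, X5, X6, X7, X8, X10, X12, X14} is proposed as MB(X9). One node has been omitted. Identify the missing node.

By definition, MB(X9) is built from X9's parents, X9's children, and the co-parents of X9.
Ch(X9) = {X10, X12, X14}.
Pa(X9) = {X6, X7, X8}.
Parents of each child, excluding X9:
  parents(X10) \ {X9} = {X3, X5}.
  parents(X12) \ {X9} = {X2, X4, X6, X10}.
  parents(X14) \ {X9} = {X4, X6, X8, X12}.
MB(X9) = {X2, X3, X4, X5, X6, X7, X8, X10, X12, X14}.
Comparing with the claimed set, X4 is missing.

X4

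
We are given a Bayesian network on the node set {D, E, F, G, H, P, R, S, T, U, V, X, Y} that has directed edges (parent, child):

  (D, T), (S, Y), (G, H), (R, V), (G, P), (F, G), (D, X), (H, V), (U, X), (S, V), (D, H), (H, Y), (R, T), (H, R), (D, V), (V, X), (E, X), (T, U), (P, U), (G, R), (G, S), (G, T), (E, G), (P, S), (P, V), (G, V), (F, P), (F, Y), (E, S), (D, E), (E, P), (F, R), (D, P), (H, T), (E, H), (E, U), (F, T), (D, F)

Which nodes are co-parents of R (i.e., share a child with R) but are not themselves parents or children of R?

{D, P, S}

Children of R: T, V.
  T's other parents are D, F, G, H.
  parents(V) \ {R} = {D, G, H, P, S}.
Excluding nodes already adjacent to R (F, G, H, T, V), the co-parent-only contribution is {D, P, S}.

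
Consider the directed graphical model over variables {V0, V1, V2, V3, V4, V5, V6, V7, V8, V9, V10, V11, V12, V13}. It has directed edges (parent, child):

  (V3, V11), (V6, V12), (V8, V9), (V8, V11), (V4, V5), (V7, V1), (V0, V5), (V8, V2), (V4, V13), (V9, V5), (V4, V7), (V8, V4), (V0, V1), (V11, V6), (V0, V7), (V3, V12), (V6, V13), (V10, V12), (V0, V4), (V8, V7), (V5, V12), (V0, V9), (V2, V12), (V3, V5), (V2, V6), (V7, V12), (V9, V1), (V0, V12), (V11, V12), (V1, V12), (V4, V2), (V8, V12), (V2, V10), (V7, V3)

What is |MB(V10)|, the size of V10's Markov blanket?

Parents of V10: V2.
V10's children: V12.
Other parents of V10's children:
  V12 also has parents V0, V1, V2, V3, V5, V6, V7, V8, V11.
MB(V10) = {V0, V1, V2, V3, V5, V6, V7, V8, V11, V12}, which has 10 nodes.

10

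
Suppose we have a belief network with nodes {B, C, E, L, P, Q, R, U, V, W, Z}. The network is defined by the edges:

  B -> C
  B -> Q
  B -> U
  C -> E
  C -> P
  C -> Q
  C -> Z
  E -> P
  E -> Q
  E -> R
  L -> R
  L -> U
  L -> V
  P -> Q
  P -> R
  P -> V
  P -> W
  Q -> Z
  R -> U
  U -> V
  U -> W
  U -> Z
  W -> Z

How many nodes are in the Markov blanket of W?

5

W has parents P, U.
Ch(W) = {Z}.
Parents of each child, excluding W:
  Z's other parents are C, Q, U.
MB(W) = {C, P, Q, U, Z}, which has 5 nodes.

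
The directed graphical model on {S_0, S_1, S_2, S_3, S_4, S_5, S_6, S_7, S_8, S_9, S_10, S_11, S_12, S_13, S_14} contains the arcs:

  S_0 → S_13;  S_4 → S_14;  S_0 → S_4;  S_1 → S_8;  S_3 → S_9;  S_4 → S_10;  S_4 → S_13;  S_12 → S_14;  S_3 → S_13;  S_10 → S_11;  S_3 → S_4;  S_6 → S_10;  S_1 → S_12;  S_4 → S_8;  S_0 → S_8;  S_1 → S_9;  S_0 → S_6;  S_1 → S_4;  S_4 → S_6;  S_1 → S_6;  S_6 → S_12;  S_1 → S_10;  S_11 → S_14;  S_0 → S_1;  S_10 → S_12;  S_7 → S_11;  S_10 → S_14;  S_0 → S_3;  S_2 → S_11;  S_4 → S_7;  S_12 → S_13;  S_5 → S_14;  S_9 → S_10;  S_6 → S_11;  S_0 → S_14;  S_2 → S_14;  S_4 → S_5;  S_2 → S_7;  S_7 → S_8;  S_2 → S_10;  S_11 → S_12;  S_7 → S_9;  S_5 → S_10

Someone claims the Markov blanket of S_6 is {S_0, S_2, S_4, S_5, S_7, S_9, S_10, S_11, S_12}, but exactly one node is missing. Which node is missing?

S_1

S_6 has parents S_0, S_1, S_4.
S_6 has children S_10, S_11, S_12.
Parents of each child, excluding S_6:
  S_10's other parents are S_1, S_2, S_4, S_5, S_9.
  S_11 also has parents S_2, S_7, S_10.
  S_12 also has parents S_1, S_10, S_11.
MB(S_6) = {S_0, S_1, S_2, S_4, S_5, S_7, S_9, S_10, S_11, S_12}.
Comparing with the claimed set, S_1 is missing.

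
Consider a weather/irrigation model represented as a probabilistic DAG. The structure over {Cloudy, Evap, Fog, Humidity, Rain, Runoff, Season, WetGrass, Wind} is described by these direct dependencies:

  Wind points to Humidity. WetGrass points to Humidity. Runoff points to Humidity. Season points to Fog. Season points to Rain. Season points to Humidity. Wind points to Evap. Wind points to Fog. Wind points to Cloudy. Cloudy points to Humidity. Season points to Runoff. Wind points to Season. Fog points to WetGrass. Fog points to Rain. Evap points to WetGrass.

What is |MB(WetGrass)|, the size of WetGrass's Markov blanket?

WetGrass's parents: Evap, Fog.
Ch(WetGrass) = {Humidity}.
Co-parents of WetGrass (other parents of its children):
  Humidity also has parents Cloudy, Runoff, Season, Wind.
MB(WetGrass) = {Cloudy, Evap, Fog, Humidity, Runoff, Season, Wind}, which has 7 nodes.

7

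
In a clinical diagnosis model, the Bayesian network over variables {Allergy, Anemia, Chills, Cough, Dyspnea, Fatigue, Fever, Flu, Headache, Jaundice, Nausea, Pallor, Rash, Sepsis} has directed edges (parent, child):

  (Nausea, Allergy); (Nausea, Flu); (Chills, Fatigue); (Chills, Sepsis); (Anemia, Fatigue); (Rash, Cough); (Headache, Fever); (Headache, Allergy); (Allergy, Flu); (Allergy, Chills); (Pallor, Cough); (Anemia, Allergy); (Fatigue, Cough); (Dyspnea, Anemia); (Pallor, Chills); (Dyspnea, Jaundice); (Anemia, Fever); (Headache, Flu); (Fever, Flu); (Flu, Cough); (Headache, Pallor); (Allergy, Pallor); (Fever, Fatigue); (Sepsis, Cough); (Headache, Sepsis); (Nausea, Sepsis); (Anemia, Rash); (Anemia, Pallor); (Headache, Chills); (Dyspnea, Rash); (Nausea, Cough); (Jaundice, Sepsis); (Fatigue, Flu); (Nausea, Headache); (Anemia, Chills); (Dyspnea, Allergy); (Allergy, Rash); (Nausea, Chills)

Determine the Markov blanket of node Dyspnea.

{Allergy, Anemia, Headache, Jaundice, Nausea, Rash}

Dyspnea's parents: none.
Dyspnea's children: Allergy, Anemia, Jaundice, Rash.
Co-parents of Dyspnea (other parents of its children):
  Anemia: no additional parents.
  Jaundice has no other parent.
  Allergy's other parents are Anemia, Headache, Nausea.
  parents(Rash) \ {Dyspnea} = {Allergy, Anemia}.
Taking the union gives {Allergy, Anemia, Headache, Jaundice, Nausea, Rash}.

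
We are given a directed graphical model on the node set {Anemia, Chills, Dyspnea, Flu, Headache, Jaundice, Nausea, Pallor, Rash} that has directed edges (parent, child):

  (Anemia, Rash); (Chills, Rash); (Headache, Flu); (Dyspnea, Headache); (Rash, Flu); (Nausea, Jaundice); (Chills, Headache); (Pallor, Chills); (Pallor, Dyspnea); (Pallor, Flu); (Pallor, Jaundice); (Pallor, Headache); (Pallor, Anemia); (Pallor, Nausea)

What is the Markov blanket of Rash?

{Anemia, Chills, Flu, Headache, Pallor}

Pa(Rash) = {Anemia, Chills}.
Ch(Rash) = {Flu}.
Parents of each child, excluding Rash:
  Flu also has parents Headache, Pallor.
So the Markov blanket of Rash is {Anemia, Chills, Flu, Headache, Pallor}.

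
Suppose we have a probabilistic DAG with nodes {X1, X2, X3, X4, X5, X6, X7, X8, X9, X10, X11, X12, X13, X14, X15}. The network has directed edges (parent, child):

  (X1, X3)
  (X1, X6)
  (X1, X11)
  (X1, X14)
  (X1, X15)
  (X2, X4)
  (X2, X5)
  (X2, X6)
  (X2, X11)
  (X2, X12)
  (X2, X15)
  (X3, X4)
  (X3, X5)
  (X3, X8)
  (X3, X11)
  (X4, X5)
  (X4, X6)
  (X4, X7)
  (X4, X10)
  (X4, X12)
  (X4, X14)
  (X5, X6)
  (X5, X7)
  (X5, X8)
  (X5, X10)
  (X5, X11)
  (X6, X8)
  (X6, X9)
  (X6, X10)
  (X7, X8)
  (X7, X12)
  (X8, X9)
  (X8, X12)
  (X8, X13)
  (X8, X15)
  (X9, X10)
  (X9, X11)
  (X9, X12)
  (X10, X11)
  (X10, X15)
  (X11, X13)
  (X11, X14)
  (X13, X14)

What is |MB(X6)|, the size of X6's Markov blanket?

Children of X6: X8, X9, X10.
Parents of X6: X1, X2, X4, X5.
Other parents of X6's children:
  X8 also has parents X3, X5, X7.
  parents(X9) \ {X6} = {X8}.
  X10's other parents are X4, X5, X9.
MB(X6) = {X1, X2, X3, X4, X5, X7, X8, X9, X10}, which has 9 nodes.

9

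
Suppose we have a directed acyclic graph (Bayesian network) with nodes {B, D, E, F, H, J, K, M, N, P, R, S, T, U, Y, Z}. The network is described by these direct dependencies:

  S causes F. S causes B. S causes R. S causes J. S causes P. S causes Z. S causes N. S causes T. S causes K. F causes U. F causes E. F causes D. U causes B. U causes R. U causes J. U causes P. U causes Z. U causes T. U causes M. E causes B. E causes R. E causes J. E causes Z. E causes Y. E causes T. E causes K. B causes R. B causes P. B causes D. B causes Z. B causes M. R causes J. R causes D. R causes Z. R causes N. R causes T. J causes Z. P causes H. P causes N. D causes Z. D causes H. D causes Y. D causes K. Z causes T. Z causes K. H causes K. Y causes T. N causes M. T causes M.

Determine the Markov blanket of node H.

{D, E, K, P, S, Z}

Parents of H: D, P.
Children of H: K.
Parents of each child, excluding H:
  K also has parents D, E, S, Z.
MB(H) = {D, E, K, P, S, Z}.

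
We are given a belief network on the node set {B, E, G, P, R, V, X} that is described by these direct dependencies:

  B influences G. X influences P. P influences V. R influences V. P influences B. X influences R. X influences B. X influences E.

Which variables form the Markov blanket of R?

{P, V, X}

R's children: V.
Parents of R: X.
For each child, the remaining parents (spouses of R):
  V also has parent P.
So the Markov blanket of R is {P, V, X}.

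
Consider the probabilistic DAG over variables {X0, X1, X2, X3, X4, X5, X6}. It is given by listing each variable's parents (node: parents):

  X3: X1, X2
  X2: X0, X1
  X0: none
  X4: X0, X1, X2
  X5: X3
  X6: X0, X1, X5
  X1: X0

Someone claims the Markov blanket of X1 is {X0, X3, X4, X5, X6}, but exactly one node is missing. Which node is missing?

By definition, MB(X1) is built from X1's parents, X1's children, and the co-parents of X1.
X1 has children X2, X3, X4, X6.
Pa(X1) = {X0}.
Other parents of X1's children:
  X2: X0
  X3: X2
  X4: X0, X2
  X6: X0, X5
MB(X1) = {X0, X2, X3, X4, X5, X6}.
Comparing with the claimed set, X2 is missing.

X2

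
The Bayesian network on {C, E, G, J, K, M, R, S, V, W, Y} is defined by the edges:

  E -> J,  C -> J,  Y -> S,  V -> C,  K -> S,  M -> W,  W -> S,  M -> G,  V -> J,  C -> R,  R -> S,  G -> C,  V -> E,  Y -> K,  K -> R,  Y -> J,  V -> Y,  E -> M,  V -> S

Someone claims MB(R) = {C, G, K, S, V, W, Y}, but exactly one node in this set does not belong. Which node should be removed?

Pa(R) = {C, K}.
R has child S.
Parents of each child, excluding R:
  S also has parents K, V, W, Y.
MB(R) = {C, K, S, V, W, Y}.
G is neither a parent, child, nor co-parent of R, so it does not belong.

G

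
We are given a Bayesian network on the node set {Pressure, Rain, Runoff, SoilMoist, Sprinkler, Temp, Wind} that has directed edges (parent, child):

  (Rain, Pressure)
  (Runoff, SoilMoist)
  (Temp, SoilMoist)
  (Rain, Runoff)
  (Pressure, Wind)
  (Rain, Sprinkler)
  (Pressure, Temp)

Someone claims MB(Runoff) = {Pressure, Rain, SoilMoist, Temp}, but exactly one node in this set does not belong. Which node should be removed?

By definition, MB(Runoff) is built from Runoff's parents, Runoff's children, and the co-parents of Runoff.
Parents of Runoff: Rain.
Runoff has child SoilMoist.
Parents of each child, excluding Runoff:
  SoilMoist: Temp
MB(Runoff) = {Rain, SoilMoist, Temp}.
Pressure is neither a parent, child, nor co-parent of Runoff, so it does not belong.

Pressure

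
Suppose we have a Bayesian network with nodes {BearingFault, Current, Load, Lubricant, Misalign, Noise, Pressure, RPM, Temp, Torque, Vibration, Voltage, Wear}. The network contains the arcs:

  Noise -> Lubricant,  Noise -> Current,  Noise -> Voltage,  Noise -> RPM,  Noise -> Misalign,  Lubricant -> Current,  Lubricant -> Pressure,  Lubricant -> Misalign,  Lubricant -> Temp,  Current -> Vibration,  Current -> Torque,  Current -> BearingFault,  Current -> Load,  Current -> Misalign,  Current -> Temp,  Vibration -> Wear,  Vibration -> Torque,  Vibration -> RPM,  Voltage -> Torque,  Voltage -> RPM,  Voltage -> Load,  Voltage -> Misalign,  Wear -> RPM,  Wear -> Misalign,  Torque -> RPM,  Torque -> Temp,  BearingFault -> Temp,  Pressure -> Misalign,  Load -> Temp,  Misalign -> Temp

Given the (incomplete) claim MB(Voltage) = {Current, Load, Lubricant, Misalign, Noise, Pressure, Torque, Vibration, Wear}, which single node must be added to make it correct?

Pa(Voltage) = {Noise}.
Children of Voltage: Load, Misalign, RPM, Torque.
Co-parents of Voltage (other parents of its children):
  Torque's other parents are Current, Vibration.
  RPM's other parents are Noise, Torque, Vibration, Wear.
  parents(Load) \ {Voltage} = {Current}.
  Misalign's other parents are Current, Lubricant, Noise, Pressure, Wear.
MB(Voltage) = {Current, Load, Lubricant, Misalign, Noise, Pressure, RPM, Torque, Vibration, Wear}.
Comparing with the claimed set, RPM is missing.

RPM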